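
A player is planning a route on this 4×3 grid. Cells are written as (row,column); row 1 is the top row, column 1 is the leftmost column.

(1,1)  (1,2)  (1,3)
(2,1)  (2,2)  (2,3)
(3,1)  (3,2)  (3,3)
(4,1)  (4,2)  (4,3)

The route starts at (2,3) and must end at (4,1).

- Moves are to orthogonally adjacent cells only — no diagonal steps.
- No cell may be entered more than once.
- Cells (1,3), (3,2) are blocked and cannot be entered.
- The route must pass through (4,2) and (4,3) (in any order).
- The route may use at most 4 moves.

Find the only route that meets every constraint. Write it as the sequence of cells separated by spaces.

Any route must reach (4,2) and (4,3) and still end at (4,1) within 4 moves, so the order of the required stops is forced.
Route from (2,3): down 2 to (4,3), left 2 to (4,1) — 4 moves in all.
Check: all required cells visited; 4 ≤ 4 moves.

(2,3) (3,3) (4,3) (4,2) (4,1)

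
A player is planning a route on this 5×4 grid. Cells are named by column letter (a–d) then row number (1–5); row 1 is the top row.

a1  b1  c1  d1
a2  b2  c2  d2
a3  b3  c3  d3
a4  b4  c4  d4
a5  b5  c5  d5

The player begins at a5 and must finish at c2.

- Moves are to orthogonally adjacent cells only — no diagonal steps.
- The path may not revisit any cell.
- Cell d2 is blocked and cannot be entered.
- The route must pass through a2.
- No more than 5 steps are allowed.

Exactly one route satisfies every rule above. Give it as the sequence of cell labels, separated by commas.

The 5-move cap with required stops at a2 leaves no slack for detours.
Route from a5: up 3 to a2, right 2 to c2 — 5 moves in all.
Check: all required cells visited; 5 ≤ 5 moves.

a5, a4, a3, a2, b2, c2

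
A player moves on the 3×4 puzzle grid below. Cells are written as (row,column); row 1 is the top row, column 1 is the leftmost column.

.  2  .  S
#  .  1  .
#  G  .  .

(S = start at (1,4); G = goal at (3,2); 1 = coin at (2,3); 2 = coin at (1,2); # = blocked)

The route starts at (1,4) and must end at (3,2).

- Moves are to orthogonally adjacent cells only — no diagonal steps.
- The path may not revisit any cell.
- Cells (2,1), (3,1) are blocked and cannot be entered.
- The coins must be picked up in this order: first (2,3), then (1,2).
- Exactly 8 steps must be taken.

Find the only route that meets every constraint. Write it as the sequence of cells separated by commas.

(1,4), (2,4), (3,4), (3,3), (2,3), (1,3), (1,2), (2,2), (3,2)

The waypoints must appear in the order (2,3), (1,2), with no cell reused.
Route from (1,4): 2× down (reaching (3,4)), left to (3,3), 2× up (reaching (1,3)), left to (1,2), 2× down (reaching (3,2)) — 8 moves in all.
Check: order respected (1 at step 4, 2 at step 6); 8 moves as required.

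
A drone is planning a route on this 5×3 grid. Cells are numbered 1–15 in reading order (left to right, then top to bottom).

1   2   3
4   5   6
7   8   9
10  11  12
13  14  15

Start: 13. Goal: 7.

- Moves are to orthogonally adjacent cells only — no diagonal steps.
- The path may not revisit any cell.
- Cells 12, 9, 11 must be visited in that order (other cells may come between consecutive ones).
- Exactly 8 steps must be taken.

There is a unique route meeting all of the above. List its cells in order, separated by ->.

13 -> 14 -> 15 -> 12 -> 9 -> 8 -> 11 -> 10 -> 7

The waypoints must appear in the order 12, 9, 11, with no cell reused.
Route from 13: 2× right (reaching 15), 2× up (reaching 9), left to 8, down to 11, left to 10, up to 7 — 8 moves in all.
Check: order respected (12 at step 3, 9 at step 4, 11 at step 6); 8 moves as required.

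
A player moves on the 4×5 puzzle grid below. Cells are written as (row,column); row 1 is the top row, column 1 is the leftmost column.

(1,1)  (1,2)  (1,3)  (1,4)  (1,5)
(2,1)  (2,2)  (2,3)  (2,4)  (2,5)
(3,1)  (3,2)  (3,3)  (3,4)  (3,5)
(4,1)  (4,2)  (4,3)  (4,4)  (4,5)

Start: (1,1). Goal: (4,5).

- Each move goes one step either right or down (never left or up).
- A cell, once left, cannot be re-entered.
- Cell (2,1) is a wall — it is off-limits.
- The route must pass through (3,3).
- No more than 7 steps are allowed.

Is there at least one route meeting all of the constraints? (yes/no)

yes

One route that works: (1,1) → (1,2) → (2,2) → (3,2) → (3,3) → (4,3) → (4,4) → (4,5).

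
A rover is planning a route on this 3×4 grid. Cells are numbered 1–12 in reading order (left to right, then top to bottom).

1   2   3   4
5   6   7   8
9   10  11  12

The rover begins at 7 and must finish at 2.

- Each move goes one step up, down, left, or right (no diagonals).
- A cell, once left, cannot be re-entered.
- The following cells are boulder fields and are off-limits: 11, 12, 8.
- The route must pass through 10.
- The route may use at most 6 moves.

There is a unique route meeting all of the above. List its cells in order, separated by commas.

Any route must reach 10 and still end at 2 within 6 moves, so the order of the required stops is forced.
Route from 7: left 1 to 6, down 1 to 10, left 1 to 9, up 2 to 1, right 1 to 2 — 6 moves in all.
Check: all required cells visited; 6 ≤ 6 moves.

7, 6, 10, 9, 5, 1, 2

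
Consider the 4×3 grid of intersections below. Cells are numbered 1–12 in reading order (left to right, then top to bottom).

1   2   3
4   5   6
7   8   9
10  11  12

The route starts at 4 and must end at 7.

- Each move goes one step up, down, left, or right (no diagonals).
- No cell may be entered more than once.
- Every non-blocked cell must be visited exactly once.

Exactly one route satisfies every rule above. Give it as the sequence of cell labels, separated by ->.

4 -> 1 -> 2 -> 3 -> 6 -> 5 -> 8 -> 9 -> 12 -> 11 -> 10 -> 7

Need to visit all 12 open cells exactly once, starting at 4 and ending at 7.
Route from 4: up to 1, 2× right (reaching 3), down to 6, left to 5, down to 8, right to 9, down to 12, 2× left (reaching 10), up to 7 — 11 moves in all.
Check: all 12 open cells covered.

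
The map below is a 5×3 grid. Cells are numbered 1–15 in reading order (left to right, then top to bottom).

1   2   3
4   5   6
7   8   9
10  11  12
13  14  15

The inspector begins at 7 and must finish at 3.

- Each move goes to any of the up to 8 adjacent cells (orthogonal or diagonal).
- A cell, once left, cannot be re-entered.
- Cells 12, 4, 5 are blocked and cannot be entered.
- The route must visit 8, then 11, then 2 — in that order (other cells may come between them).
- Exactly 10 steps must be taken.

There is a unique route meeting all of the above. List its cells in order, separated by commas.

The waypoints must appear in the order 8, 11, 2, with no cell reused.
Route from 7: right to 8, down-left to 10, down to 13, 2× right (reaching 15), up-left to 11, up-right to 9, up to 6, up-left to 2, right to 3 — 10 moves in all.
Check: order respected (8 at step 1, 11 at step 6, 2 at step 9); 10 moves as required.

7, 8, 10, 13, 14, 15, 11, 9, 6, 2, 3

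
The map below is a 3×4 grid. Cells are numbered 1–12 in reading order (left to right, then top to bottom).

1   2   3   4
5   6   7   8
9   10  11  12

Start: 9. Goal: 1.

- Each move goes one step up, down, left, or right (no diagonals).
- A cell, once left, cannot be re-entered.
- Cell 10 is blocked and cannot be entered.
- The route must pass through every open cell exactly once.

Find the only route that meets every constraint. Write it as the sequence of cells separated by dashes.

Need to visit all 11 open cells exactly once, starting at 9 and ending at 1.
Cell 4 has only two open neighbours (8 and 3), so the path must pass straight through it: one of those is the cell it's entered from and the other is where it exits.
Route from 9: up 1 to 5, right 2 to 7, down 1 to 11, right 1 to 12, up 2 to 4, left 3 to 1 — 10 moves in all.
Check: all 11 open cells covered.

9 - 5 - 6 - 7 - 11 - 12 - 8 - 4 - 3 - 2 - 1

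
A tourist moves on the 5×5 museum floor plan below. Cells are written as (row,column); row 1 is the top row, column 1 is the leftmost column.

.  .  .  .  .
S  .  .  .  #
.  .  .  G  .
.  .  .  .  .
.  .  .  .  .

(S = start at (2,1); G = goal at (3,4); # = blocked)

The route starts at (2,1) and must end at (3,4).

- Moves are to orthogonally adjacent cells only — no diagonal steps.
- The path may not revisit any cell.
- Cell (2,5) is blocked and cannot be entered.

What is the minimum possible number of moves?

4

The Manhattan distance from (2,1) to (3,4) is |2−3| + |1−4| = 4, so at least 4 moves are needed.
A route of 4 moves achieves this: (2,1) → (3,1) → (3,2) → (3,3) → (3,4).
Since 4 matches the lower bound, it is optimal.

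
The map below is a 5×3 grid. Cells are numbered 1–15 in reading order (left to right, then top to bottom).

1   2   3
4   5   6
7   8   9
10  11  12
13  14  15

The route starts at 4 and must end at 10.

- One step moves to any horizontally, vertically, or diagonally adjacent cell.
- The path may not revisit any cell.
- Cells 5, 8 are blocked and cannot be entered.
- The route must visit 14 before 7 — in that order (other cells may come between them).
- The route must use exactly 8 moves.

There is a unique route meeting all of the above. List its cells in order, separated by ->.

The waypoints must appear in the order 14, 7, with no cell reused.
Route from 4: up-right 1 to 2, down-right 1 to 6, down 2 to 12, down-left 1 to 14, up 1 to 11, up-left 1 to 7, down 1 to 10 — 8 moves in all.
Check: order respected (14 at step 5, 7 at step 7); 8 moves as required.

4 -> 2 -> 6 -> 9 -> 12 -> 14 -> 11 -> 7 -> 10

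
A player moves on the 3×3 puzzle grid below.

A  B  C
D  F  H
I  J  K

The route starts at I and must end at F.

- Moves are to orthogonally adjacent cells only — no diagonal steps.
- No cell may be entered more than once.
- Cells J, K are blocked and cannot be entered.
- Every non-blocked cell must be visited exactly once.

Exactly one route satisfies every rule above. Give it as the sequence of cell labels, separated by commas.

Need to visit all 7 open cells exactly once, starting at I and ending at F.
Route from I: 2× up (reaching A), 2× right (reaching C), down to H, left to F — 6 moves in all.
Check: all 7 open cells covered.

I, D, A, B, C, H, F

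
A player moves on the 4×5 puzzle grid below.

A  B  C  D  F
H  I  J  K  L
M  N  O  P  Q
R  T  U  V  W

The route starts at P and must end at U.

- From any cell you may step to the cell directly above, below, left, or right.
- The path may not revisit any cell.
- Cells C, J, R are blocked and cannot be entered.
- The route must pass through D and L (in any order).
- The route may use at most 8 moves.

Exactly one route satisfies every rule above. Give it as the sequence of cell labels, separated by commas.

P, K, D, F, L, Q, W, V, U

The 8-move cap with required stops at D, L leaves no slack for detours.
Route from P: 2× up (reaching D), right to F, 3× down (reaching W), 2× left (reaching U) — 8 moves in all.
Check: all required cells visited; 8 ≤ 8 moves.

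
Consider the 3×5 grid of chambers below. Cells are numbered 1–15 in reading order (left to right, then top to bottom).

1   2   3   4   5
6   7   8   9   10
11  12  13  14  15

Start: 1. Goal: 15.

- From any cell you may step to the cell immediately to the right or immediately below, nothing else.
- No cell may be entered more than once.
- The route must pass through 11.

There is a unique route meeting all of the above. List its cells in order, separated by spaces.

1 6 11 12 13 14 15

Moves only go right or down, so the column and row indices never decrease.
Route from 1: 2× down (reaching 11), 4× right (reaching 15) — 6 moves in all.
Check: all required cells visited.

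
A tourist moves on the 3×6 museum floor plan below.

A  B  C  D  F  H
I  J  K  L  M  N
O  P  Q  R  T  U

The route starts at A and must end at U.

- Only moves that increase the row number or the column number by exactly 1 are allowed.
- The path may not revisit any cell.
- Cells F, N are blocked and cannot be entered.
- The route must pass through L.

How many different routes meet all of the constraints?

A right/down-only route from A to U makes exactly 2 down-moves and 5 right-moves in some order.
With no other constraints that would be C(7,2) = 21 routes.
Split at L and multiply the segment counts (each segment already excludes blocked cells): A→L: 4; L→U: 2; product = 8.
That gives 8 routes.

8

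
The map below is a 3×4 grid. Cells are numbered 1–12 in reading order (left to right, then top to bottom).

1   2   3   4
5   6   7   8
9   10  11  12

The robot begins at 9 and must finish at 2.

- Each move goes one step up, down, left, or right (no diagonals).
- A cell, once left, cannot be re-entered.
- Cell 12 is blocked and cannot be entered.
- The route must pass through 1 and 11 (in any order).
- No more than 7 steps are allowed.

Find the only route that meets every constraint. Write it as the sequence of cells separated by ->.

9 -> 10 -> 11 -> 7 -> 6 -> 5 -> 1 -> 2

Any route must reach 1 and 11 and still end at 2 within 7 moves, so the order of the required stops is forced.
Route from 9: right 2 to 11, up 1 to 7, left 2 to 5, up 1 to 1, right 1 to 2 — 7 moves in all.
Check: all required cells visited; 7 ≤ 7 moves.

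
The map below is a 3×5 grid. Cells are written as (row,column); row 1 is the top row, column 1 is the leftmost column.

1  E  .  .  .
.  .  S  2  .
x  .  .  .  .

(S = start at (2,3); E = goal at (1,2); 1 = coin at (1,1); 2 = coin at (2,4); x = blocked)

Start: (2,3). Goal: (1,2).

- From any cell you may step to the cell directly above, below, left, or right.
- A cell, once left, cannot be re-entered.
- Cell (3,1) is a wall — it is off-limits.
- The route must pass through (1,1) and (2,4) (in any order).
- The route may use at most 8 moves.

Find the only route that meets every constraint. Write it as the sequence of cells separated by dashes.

Any route must reach (1,1) and (2,4) and still end at (1,2) within 8 moves, so the order of the required stops is forced.
Route from (2,3): right 1 to (2,4), down 1 to (3,4), left 2 to (3,2), up 1 to (2,2), left 1 to (2,1), up 1 to (1,1), right 1 to (1,2) — 8 moves in all.
Check: all required cells visited; 8 ≤ 8 moves.

(2,3) - (2,4) - (3,4) - (3,3) - (3,2) - (2,2) - (2,1) - (1,1) - (1,2)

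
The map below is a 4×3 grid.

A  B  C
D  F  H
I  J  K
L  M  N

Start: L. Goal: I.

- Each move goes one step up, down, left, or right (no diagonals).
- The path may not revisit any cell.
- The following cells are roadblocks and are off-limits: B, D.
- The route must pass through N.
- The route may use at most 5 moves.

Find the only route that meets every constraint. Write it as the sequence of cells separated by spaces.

Any route must reach N and still end at I within 5 moves, so the order of the required stops is forced.
Route from L: right 2 to N, up 1 to K, left 2 to I — 5 moves in all.
Check: all required cells visited; 5 ≤ 5 moves.

L M N K J I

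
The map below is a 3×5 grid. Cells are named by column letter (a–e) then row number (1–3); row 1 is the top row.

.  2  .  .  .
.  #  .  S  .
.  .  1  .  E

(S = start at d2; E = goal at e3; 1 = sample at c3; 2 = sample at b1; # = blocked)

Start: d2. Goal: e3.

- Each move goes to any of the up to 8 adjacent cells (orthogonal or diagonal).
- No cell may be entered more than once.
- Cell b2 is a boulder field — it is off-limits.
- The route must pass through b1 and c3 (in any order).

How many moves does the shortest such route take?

Any route passes through b1 and c3 in some order between d2 and e3. Summing Chebyshev distances along each leg and taking the cheapest ordering (d2 → c3 → b1 → e3) gives a lower bound of 1 + 2 + 3 = 6 moves.
A route of 6 moves achieves this: d2 → c1 → b1 → c2 → c3 → d3 → e3.
Since 6 matches the lower bound, it is optimal.

6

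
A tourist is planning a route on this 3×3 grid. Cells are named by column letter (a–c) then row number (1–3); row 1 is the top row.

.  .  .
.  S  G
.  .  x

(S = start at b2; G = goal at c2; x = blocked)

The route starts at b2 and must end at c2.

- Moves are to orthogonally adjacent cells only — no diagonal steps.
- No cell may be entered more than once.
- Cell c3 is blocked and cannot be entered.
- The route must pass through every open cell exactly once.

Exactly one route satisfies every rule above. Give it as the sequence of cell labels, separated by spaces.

b2 b3 a3 a2 a1 b1 c1 c2

Need to visit all 8 open cells exactly once, starting at b2 and ending at c2.
Cell c1 has only two open neighbours (c2 and b1), so the path must pass straight through it: one of those is the cell it's entered from and the other is where it exits.
Route from b2: down 1 to b3, left 1 to a3, up 2 to a1, right 2 to c1, down 1 to c2 — 7 moves in all.
Check: all 8 open cells covered.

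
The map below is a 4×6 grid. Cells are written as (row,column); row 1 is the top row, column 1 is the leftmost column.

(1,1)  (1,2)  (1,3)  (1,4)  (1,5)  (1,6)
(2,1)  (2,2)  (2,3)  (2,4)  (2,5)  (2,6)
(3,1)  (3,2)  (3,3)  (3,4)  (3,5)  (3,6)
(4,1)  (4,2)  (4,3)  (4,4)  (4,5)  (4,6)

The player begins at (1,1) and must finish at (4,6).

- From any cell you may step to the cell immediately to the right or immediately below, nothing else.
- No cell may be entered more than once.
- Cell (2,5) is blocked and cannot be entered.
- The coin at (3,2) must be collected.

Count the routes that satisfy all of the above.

15

A right/down-only route from (1,1) to (4,6) makes exactly 3 down-moves and 5 right-moves in some order.
With no other constraints that would be C(8,3) = 56 routes.
Split at (3,2) and multiply the segment counts (each segment already excludes blocked cells): (1,1)→(3,2): 3; (3,2)→(4,6): 5; product = 15.
That gives 15 routes.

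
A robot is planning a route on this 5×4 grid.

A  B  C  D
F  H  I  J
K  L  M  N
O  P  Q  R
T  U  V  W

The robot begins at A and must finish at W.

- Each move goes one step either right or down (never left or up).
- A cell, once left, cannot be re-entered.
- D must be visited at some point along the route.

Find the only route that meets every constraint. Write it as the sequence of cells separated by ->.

Moves only go right or down, so the column and row indices never decrease.
Route from A: right 3 to D, down 4 to W — 7 moves in all.
Check: all required cells visited.

A -> B -> C -> D -> J -> N -> R -> W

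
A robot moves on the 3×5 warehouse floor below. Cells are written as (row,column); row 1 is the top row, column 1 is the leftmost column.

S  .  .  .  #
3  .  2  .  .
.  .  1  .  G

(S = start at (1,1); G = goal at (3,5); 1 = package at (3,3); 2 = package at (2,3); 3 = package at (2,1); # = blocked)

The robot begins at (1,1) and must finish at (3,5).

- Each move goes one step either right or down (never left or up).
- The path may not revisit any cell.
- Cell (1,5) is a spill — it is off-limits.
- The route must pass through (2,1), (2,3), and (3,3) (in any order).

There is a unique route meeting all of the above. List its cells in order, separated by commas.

(1,1), (2,1), (2,2), (2,3), (3,3), (3,4), (3,5)

Moves only go right or down, so the column and row indices never decrease.
Route from (1,1): down 1 to (2,1), right 2 to (2,3), down 1 to (3,3), right 2 to (3,5) — 6 moves in all.
Check: all required cells visited.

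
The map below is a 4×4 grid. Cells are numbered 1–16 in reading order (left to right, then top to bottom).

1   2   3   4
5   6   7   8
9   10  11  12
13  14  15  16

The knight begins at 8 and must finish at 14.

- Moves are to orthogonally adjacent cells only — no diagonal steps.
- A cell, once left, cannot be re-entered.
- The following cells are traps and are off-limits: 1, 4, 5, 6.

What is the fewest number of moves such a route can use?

The Manhattan distance from 8 to 14 is |2−4| + |4−2| = 4, so at least 4 moves are needed.
A route of 4 moves achieves this: 8 → 12 → 16 → 15 → 14.
Since 4 matches the lower bound, it is optimal.

4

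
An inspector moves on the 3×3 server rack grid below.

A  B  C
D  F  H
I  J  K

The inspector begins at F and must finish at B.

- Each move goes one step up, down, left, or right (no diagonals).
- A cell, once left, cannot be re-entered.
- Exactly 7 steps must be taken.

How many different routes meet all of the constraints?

2

Need simple routes of exactly 7 moves from F to B (Manhattan distance 1, so 3 moves are spent on a detour and 3 undoing it).
Enumerating: F D I J K H C B | F H K J I D A B.
That gives 2 routes.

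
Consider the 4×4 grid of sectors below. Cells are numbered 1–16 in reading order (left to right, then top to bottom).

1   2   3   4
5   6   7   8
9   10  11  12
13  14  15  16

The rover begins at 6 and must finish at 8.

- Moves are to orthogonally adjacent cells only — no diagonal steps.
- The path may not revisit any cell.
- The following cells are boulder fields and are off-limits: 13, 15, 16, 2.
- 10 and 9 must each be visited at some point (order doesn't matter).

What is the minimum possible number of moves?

Any route passes through 10 and 9 in some order between 6 and 8. Summing Manhattan distances along each leg and taking the cheapest ordering (6 → 10 → 9 → 8) gives a lower bound of 1 + 1 + 4 = 6 moves.
A route of 6 moves achieves this: 6 → 5 → 9 → 10 → 11 → 7 → 8.
Since 6 matches the lower bound, it is optimal.

6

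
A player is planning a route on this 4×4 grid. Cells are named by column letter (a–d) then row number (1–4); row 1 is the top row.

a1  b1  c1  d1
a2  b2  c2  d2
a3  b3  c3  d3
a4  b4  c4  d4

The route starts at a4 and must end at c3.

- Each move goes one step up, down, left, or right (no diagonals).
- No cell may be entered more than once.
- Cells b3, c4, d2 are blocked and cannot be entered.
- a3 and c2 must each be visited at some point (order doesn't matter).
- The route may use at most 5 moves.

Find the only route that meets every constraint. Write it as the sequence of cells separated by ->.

a4 -> a3 -> a2 -> b2 -> c2 -> c3

Any route must reach a3 and c2 and still end at c3 within 5 moves, so the order of the required stops is forced.
Route from a4: 2× up (reaching a2), 2× right (reaching c2), down to c3 — 5 moves in all.
Check: all required cells visited; 5 ≤ 5 moves.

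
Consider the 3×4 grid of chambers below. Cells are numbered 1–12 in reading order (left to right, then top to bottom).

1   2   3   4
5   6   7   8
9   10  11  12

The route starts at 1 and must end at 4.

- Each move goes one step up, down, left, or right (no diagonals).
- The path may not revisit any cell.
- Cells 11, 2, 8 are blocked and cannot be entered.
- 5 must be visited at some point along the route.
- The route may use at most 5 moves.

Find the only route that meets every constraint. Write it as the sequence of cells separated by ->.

The budget equals the shortest possible length, so every move has to be on a shortest route through the required cells.
Route from 1: down to 5, 2× right (reaching 7), up to 3, right to 4 — 5 moves in all.
Check: all required cells visited; 5 ≤ 5 moves.

1 -> 5 -> 6 -> 7 -> 3 -> 4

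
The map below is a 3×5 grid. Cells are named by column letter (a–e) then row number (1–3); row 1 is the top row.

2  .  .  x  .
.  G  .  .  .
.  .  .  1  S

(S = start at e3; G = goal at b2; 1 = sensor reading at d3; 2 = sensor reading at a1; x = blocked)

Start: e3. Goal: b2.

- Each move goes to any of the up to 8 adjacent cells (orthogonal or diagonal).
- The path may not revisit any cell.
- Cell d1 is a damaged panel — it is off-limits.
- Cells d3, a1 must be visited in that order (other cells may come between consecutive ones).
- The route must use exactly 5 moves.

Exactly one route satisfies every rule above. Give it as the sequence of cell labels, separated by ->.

The waypoints must appear in the order d3, a1, with no cell reused.
Route from e3: left to d3, 2× up-left (reaching b1), left to a1, down-right to b2 — 5 moves in all.
Check: order respected (1 at step 1, 2 at step 4); 5 moves as required.

e3 -> d3 -> c2 -> b1 -> a1 -> b2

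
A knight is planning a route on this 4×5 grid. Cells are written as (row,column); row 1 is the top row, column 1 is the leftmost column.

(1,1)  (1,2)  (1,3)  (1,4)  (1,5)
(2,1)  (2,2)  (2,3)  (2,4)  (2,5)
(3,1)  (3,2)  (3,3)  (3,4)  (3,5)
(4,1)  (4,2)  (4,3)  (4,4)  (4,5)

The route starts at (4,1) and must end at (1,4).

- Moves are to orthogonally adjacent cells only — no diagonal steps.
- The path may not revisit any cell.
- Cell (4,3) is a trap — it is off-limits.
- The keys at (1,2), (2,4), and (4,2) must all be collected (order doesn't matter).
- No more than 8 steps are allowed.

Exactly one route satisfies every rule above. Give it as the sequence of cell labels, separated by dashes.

Any route must reach (1,2), (2,4), and (4,2) and still end at (1,4) within 8 moves, so the order of the required stops is forced.
Route from (4,1): right 1 to (4,2), up 3 to (1,2), right 1 to (1,3), down 1 to (2,3), right 1 to (2,4), up 1 to (1,4) — 8 moves in all.
Check: all required cells visited; 8 ≤ 8 moves.

(4,1) - (4,2) - (3,2) - (2,2) - (1,2) - (1,3) - (2,3) - (2,4) - (1,4)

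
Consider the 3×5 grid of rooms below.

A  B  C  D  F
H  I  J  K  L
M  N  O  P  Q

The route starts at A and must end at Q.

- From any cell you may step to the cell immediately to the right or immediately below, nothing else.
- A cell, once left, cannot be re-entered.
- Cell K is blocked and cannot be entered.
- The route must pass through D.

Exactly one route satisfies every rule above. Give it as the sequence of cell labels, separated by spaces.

Moves only go right or down, so the column and row indices never decrease.
Route from A: 4× right (reaching F), 2× down (reaching Q) — 6 moves in all.
Check: all required cells visited.

A B C D F L Q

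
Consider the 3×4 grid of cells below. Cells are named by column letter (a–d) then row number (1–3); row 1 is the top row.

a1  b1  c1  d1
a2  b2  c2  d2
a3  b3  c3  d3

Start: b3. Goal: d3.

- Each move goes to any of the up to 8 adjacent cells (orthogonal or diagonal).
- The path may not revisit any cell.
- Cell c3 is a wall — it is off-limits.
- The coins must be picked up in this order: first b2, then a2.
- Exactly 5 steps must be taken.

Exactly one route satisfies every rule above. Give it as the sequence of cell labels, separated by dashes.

The waypoints must appear in the order b2, a2, with no cell reused.
Route from b3: up to b2, left to a2, up-right to b1, 2× down-right (reaching d3) — 5 moves in all.
Check: order respected (b2 at step 1, a2 at step 2); 5 moves as required.

b3 - b2 - a2 - b1 - c2 - d3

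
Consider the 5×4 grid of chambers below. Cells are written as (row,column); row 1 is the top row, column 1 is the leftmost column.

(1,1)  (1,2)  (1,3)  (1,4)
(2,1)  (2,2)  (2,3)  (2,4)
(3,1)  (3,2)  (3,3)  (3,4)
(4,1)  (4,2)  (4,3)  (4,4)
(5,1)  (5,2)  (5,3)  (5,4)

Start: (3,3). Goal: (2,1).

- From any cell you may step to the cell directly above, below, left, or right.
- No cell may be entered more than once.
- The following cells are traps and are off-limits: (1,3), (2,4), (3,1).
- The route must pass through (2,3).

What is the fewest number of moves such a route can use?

3

Any route passes through (2,3) somewhere between (3,3) and (2,1). Summing Manhattan distances along the two legs ((3,3) → (2,3) → (2,1)) gives a lower bound of 1 + 2 = 3 moves.
A route of 3 moves achieves this: (3,3) → (2,3) → (2,2) → (2,1).
Since 3 matches the lower bound, it is optimal.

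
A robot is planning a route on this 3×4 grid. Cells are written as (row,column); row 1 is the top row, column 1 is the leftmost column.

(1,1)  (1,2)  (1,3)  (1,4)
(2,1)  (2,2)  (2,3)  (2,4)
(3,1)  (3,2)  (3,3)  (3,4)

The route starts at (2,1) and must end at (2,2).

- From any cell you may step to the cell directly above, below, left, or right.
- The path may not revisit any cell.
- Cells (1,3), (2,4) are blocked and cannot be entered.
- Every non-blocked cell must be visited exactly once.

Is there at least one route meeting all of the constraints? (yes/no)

no

Cell (3,4) has only one open neighbour but is neither the start nor the goal, so a Hamiltonian route would have to both enter and leave it through the same neighbour — impossible without revisiting.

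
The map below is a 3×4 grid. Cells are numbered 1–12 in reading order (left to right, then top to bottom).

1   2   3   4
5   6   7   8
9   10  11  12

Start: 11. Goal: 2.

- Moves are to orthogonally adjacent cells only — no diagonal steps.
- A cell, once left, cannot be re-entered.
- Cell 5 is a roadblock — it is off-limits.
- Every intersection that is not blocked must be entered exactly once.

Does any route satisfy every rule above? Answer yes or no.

Cell 1 has only one open neighbour but is neither the start nor the goal, so a Hamiltonian route would have to both enter and leave it through the same neighbour — impossible without revisiting.

no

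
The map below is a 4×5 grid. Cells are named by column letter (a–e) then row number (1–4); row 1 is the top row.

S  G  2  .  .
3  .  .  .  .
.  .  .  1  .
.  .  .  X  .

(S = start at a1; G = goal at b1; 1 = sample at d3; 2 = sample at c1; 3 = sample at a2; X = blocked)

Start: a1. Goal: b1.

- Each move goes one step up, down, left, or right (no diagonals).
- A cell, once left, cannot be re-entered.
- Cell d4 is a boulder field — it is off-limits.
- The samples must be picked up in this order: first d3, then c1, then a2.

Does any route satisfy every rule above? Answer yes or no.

no

Ignoring the required order, 88 revisit-free routes from a1 to b1 pass through all of d3, c1, and a2; the waypoint orders that occur are a2 → d3 → c1 (88) — never d3 → c1 → a2.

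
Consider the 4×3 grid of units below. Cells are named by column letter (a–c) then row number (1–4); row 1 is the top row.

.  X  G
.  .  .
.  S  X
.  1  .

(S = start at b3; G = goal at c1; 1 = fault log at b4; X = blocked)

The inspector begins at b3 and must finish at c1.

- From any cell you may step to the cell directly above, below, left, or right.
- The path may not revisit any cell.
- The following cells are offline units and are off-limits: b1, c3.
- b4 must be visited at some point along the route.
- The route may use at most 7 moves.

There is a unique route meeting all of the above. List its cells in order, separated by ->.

b3 -> b4 -> a4 -> a3 -> a2 -> b2 -> c2 -> c1

The budget equals the shortest possible length, so every move has to be on a shortest route through the required cells.
Route from b3: down 1 to b4, left 1 to a4, up 2 to a2, right 2 to c2, up 1 to c1 — 7 moves in all.
Check: all required cells visited; 7 ≤ 7 moves.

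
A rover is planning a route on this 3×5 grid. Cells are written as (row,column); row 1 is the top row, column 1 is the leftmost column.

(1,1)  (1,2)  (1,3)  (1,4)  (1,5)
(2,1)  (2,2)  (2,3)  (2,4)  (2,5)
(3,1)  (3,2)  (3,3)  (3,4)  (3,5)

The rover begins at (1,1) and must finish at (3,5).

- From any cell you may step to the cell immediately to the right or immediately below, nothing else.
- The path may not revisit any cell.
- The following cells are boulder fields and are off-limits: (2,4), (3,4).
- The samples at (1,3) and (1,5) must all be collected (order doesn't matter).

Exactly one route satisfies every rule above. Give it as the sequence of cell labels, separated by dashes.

Moves only go right or down, so the column and row indices never decrease.
Route from (1,1): 4× right (reaching (1,5)), 2× down (reaching (3,5)) — 6 moves in all.
Check: all required cells visited.

(1,1) - (1,2) - (1,3) - (1,4) - (1,5) - (2,5) - (3,5)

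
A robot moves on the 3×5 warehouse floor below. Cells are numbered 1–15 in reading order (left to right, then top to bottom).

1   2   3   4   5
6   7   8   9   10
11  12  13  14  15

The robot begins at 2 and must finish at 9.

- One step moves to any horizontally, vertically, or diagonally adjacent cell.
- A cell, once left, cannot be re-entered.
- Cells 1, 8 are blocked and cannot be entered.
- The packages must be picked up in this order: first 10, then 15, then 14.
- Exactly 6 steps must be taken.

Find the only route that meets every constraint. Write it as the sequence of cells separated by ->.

The waypoints must appear in the order 10, 15, 14, with no cell reused.
Route from 2: right 2 to 4, down-right 1 to 10, down 1 to 15, left 1 to 14, up 1 to 9 — 6 moves in all.
Check: order respected (10 at step 3, 15 at step 4, 14 at step 5); 6 moves as required.

2 -> 3 -> 4 -> 10 -> 15 -> 14 -> 9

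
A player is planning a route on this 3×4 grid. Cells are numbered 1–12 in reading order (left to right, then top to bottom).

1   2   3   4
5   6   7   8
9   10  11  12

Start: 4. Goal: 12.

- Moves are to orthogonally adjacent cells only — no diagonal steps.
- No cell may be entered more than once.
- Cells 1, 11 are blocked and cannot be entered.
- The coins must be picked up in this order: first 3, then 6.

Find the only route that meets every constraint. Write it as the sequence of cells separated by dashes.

4 - 3 - 2 - 6 - 7 - 8 - 12

The waypoints must appear in the order 3, 6, with no cell reused.
Route from 4: 2× left (reaching 2), down to 6, 2× right (reaching 8), down to 12 — 6 moves in all.
Check: order respected (3 at step 1, 6 at step 3).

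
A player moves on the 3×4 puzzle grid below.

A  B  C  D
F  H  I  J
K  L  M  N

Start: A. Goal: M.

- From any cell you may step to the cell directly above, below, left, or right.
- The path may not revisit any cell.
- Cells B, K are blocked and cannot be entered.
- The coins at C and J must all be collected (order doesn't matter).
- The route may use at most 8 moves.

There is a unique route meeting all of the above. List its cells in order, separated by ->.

A -> F -> H -> I -> C -> D -> J -> N -> M

The budget equals the shortest possible length, so every move has to be on a shortest route through the required cells.
Route from A: down to F, 2× right (reaching I), up to C, right to D, 2× down (reaching N), left to M — 8 moves in all.
Check: all required cells visited; 8 ≤ 8 moves.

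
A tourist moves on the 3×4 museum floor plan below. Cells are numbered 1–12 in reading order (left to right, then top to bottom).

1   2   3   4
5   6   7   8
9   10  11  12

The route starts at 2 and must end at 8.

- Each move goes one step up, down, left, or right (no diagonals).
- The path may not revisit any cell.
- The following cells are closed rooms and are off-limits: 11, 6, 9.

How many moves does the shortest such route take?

The Manhattan distance from 2 to 8 is |1−2| + |2−4| = 3, so at least 3 moves are needed.
A route of 3 moves achieves this: 2 → 3 → 7 → 8.
Since 3 matches the lower bound, it is optimal.

3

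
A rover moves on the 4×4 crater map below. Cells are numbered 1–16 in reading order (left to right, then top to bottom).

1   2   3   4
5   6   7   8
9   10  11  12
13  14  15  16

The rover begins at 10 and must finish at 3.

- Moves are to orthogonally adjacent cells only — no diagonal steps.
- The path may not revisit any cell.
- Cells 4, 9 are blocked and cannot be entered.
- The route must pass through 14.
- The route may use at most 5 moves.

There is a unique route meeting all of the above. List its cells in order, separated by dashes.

10 - 14 - 15 - 11 - 7 - 3

The budget equals the shortest possible length, so every move has to be on a shortest route through the required cells.
Route from 10: down to 14, right to 15, 3× up (reaching 3) — 5 moves in all.
Check: all required cells visited; 5 ≤ 5 moves.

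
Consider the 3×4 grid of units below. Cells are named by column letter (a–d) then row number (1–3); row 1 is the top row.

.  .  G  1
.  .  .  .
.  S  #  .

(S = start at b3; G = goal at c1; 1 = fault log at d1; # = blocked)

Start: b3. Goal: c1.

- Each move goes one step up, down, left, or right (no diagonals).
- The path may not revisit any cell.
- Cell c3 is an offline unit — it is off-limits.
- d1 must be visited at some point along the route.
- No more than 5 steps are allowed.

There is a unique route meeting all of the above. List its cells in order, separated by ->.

The 5-move cap with required stops at d1 leaves no slack for detours.
Route from b3: up 1 to b2, right 2 to d2, up 1 to d1, left 1 to c1 — 5 moves in all.
Check: all required cells visited; 5 ≤ 5 moves.

b3 -> b2 -> c2 -> d2 -> d1 -> c1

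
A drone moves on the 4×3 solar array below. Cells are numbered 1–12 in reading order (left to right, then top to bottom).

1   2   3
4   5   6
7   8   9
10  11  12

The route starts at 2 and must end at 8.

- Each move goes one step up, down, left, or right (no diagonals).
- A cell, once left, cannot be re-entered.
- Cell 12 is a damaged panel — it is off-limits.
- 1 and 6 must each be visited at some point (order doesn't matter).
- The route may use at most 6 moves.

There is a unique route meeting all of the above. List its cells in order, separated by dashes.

The 6-move cap with required stops at 1, 6 leaves no slack for detours.
Route from 2: left to 1, down to 4, 2× right (reaching 6), down to 9, left to 8 — 6 moves in all.
Check: all required cells visited; 6 ≤ 6 moves.

2 - 1 - 4 - 5 - 6 - 9 - 8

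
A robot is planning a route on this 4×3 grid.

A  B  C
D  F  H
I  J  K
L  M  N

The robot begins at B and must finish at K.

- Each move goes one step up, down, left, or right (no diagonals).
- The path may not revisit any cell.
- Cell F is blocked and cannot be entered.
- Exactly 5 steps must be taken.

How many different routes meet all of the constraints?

Need simple routes of exactly 5 moves from B to K (Manhattan distance 3, so 1 moves are spent on a detour and 1 undoing it).
Enumerating: B A D I J K.
That gives 1 route.

1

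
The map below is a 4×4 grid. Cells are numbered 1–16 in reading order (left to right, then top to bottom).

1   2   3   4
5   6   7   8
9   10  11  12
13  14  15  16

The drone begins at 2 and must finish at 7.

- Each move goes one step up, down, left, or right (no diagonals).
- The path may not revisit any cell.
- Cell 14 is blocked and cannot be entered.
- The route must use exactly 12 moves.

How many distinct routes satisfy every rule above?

Need simple routes of exactly 12 moves from 2 to 7 (Manhattan distance 2, so 5 moves are spent on a detour and 5 undoing it).
Enumerating: 2 6 5 9 10 11 15 16 12 8 4 3 7 | 2 1 5 9 10 11 15 16 12 8 4 3 7 | 2 1 5 6 10 11 15 16 12 8 4 3 7 | 2 3 4 8 12 16 15 11 10 9 5 6 7.
That gives 4 routes.

4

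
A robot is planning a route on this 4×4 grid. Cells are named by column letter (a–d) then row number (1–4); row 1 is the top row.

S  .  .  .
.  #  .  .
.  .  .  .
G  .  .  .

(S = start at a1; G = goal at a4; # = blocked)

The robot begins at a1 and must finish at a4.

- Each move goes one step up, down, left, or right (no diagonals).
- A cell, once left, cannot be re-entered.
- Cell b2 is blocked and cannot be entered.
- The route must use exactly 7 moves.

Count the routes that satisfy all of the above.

4

Need simple routes of exactly 7 moves from a1 to a4 (Manhattan distance 3, so 2 moves are spent on a detour and 2 undoing it).
Enumerating: a1 a2 a3 b3 c3 c4 b4 a4 | a1 b1 c1 c2 c3 c4 b4 a4 | a1 b1 c1 c2 c3 b3 b4 a4 | a1 b1 c1 c2 c3 b3 a3 a4.
That gives 4 routes.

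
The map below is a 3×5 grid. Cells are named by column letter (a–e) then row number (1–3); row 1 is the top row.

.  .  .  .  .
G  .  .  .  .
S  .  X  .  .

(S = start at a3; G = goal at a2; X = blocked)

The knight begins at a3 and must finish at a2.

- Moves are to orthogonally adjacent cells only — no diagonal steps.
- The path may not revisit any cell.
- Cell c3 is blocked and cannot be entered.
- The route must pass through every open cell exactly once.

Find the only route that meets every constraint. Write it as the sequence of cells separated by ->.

Need to visit all 14 open cells exactly once, starting at a3 and ending at a2.
Route from a3: right to b3, up to b2, 2× right (reaching d2), down to d3, right to e3, 2× up (reaching e1), 4× left (reaching a1), down to a2 — 13 moves in all.
Check: all 14 open cells covered.

a3 -> b3 -> b2 -> c2 -> d2 -> d3 -> e3 -> e2 -> e1 -> d1 -> c1 -> b1 -> a1 -> a2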